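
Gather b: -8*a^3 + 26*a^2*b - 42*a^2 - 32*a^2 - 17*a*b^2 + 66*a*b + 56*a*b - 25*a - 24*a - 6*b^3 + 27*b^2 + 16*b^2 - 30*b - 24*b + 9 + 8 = -8*a^3 - 74*a^2 - 49*a - 6*b^3 + b^2*(43 - 17*a) + b*(26*a^2 + 122*a - 54) + 17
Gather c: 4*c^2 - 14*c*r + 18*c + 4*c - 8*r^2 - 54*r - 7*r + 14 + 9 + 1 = 4*c^2 + c*(22 - 14*r) - 8*r^2 - 61*r + 24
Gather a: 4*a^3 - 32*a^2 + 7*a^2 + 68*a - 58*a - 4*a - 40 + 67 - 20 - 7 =4*a^3 - 25*a^2 + 6*a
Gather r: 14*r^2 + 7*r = 14*r^2 + 7*r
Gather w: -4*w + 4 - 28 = -4*w - 24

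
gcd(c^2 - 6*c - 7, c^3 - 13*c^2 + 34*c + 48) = c + 1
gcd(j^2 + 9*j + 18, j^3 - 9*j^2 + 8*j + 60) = 1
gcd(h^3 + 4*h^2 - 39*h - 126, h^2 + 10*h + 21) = h^2 + 10*h + 21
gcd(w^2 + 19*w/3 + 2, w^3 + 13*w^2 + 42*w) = w + 6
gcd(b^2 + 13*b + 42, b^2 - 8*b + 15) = 1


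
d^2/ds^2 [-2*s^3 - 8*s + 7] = -12*s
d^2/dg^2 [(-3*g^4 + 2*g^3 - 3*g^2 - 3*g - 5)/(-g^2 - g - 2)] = 2*(3*g^6 + 9*g^5 + 27*g^4 + 50*g^3 + 57*g^2 - 27*g + 1)/(g^6 + 3*g^5 + 9*g^4 + 13*g^3 + 18*g^2 + 12*g + 8)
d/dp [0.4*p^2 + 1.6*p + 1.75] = 0.8*p + 1.6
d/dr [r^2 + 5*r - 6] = 2*r + 5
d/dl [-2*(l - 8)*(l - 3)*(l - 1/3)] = -6*l^2 + 136*l/3 - 166/3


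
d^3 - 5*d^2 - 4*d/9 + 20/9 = (d - 5)*(d - 2/3)*(d + 2/3)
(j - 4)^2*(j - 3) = j^3 - 11*j^2 + 40*j - 48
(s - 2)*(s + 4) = s^2 + 2*s - 8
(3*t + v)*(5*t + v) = 15*t^2 + 8*t*v + v^2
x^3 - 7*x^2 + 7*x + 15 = (x - 5)*(x - 3)*(x + 1)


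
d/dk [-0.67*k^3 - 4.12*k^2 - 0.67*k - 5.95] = -2.01*k^2 - 8.24*k - 0.67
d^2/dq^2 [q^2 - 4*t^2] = 2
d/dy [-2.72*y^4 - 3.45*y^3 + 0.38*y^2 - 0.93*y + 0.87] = -10.88*y^3 - 10.35*y^2 + 0.76*y - 0.93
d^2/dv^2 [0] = 0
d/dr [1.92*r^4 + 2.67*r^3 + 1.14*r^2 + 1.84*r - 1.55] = 7.68*r^3 + 8.01*r^2 + 2.28*r + 1.84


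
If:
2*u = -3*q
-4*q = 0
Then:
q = 0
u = 0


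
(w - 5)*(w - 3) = w^2 - 8*w + 15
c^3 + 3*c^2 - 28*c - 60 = (c - 5)*(c + 2)*(c + 6)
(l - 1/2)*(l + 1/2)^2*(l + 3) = l^4 + 7*l^3/2 + 5*l^2/4 - 7*l/8 - 3/8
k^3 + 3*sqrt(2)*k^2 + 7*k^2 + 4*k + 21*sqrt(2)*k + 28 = (k + 7)*(k + sqrt(2))*(k + 2*sqrt(2))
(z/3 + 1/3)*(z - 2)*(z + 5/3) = z^3/3 + 2*z^2/9 - 11*z/9 - 10/9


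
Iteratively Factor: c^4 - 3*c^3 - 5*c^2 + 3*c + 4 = (c - 4)*(c^3 + c^2 - c - 1) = (c - 4)*(c - 1)*(c^2 + 2*c + 1) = (c - 4)*(c - 1)*(c + 1)*(c + 1)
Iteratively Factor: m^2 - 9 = (m + 3)*(m - 3)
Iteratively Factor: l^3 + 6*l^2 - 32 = (l + 4)*(l^2 + 2*l - 8) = (l - 2)*(l + 4)*(l + 4)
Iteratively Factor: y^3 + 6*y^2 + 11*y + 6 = (y + 3)*(y^2 + 3*y + 2) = (y + 1)*(y + 3)*(y + 2)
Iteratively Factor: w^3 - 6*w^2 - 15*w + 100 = (w - 5)*(w^2 - w - 20) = (w - 5)*(w + 4)*(w - 5)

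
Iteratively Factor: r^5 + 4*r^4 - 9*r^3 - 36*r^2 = (r + 3)*(r^4 + r^3 - 12*r^2) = (r - 3)*(r + 3)*(r^3 + 4*r^2) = r*(r - 3)*(r + 3)*(r^2 + 4*r) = r*(r - 3)*(r + 3)*(r + 4)*(r)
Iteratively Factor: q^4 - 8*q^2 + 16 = (q - 2)*(q^3 + 2*q^2 - 4*q - 8) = (q - 2)*(q + 2)*(q^2 - 4) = (q - 2)^2*(q + 2)*(q + 2)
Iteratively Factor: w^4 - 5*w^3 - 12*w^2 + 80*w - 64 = (w - 4)*(w^3 - w^2 - 16*w + 16) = (w - 4)*(w + 4)*(w^2 - 5*w + 4) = (w - 4)*(w - 1)*(w + 4)*(w - 4)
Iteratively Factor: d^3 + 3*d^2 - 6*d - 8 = (d + 1)*(d^2 + 2*d - 8) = (d + 1)*(d + 4)*(d - 2)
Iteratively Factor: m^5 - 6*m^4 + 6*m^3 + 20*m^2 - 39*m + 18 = (m - 1)*(m^4 - 5*m^3 + m^2 + 21*m - 18) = (m - 3)*(m - 1)*(m^3 - 2*m^2 - 5*m + 6) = (m - 3)*(m - 1)^2*(m^2 - m - 6) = (m - 3)*(m - 1)^2*(m + 2)*(m - 3)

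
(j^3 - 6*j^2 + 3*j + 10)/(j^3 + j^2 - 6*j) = (j^2 - 4*j - 5)/(j*(j + 3))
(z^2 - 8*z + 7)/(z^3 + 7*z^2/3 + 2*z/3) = 3*(z^2 - 8*z + 7)/(z*(3*z^2 + 7*z + 2))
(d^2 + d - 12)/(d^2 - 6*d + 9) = (d + 4)/(d - 3)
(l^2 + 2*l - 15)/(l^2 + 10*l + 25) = (l - 3)/(l + 5)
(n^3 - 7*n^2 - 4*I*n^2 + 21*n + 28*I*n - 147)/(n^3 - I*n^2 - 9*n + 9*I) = (n^3 + n^2*(-7 - 4*I) + n*(21 + 28*I) - 147)/(n^3 - I*n^2 - 9*n + 9*I)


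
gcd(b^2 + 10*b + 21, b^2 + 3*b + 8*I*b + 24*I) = b + 3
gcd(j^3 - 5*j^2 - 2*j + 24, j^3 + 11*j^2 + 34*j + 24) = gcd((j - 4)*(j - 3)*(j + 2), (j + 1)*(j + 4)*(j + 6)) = 1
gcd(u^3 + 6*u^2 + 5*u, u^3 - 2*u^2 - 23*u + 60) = u + 5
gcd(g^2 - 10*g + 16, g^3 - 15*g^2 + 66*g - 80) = g^2 - 10*g + 16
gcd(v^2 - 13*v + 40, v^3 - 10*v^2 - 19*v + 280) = v - 8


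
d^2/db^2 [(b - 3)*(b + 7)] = 2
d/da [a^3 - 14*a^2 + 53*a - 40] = 3*a^2 - 28*a + 53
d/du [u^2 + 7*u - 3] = 2*u + 7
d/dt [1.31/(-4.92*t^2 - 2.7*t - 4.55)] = (12.8904*t + 3.537)/(4.92*t^2 + 2.7*t + 4.55)^2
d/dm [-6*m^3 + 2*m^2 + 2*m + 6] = -18*m^2 + 4*m + 2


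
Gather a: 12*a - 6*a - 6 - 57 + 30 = 6*a - 33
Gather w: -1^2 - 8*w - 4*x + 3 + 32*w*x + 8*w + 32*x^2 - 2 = 32*w*x + 32*x^2 - 4*x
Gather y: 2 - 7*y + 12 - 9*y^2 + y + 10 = -9*y^2 - 6*y + 24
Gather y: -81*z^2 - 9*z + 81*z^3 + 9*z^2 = 81*z^3 - 72*z^2 - 9*z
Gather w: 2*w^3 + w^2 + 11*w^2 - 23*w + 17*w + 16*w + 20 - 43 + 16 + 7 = 2*w^3 + 12*w^2 + 10*w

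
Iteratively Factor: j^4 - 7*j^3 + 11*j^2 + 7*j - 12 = (j - 3)*(j^3 - 4*j^2 - j + 4) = (j - 3)*(j + 1)*(j^2 - 5*j + 4) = (j - 4)*(j - 3)*(j + 1)*(j - 1)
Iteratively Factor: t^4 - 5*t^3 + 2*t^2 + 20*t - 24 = (t + 2)*(t^3 - 7*t^2 + 16*t - 12) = (t - 2)*(t + 2)*(t^2 - 5*t + 6) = (t - 3)*(t - 2)*(t + 2)*(t - 2)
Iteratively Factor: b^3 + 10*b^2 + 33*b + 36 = (b + 3)*(b^2 + 7*b + 12) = (b + 3)^2*(b + 4)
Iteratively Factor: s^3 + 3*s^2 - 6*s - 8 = (s - 2)*(s^2 + 5*s + 4) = (s - 2)*(s + 4)*(s + 1)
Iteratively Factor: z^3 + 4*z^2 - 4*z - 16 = (z - 2)*(z^2 + 6*z + 8) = (z - 2)*(z + 2)*(z + 4)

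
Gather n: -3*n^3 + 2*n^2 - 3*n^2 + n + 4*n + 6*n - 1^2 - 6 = -3*n^3 - n^2 + 11*n - 7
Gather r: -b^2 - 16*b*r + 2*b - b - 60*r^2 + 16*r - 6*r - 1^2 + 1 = -b^2 + b - 60*r^2 + r*(10 - 16*b)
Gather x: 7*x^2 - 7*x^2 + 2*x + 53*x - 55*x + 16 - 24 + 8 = 0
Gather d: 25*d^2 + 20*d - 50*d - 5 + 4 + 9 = 25*d^2 - 30*d + 8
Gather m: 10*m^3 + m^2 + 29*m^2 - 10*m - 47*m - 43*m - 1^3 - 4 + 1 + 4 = 10*m^3 + 30*m^2 - 100*m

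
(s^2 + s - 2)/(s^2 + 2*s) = (s - 1)/s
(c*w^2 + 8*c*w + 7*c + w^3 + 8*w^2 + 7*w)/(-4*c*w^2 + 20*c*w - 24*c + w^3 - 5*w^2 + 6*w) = (c*w^2 + 8*c*w + 7*c + w^3 + 8*w^2 + 7*w)/(-4*c*w^2 + 20*c*w - 24*c + w^3 - 5*w^2 + 6*w)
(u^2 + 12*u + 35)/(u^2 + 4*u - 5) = (u + 7)/(u - 1)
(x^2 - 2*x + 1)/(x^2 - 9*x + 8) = (x - 1)/(x - 8)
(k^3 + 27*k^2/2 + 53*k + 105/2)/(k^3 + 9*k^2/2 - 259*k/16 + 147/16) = 8*(2*k^2 + 13*k + 15)/(16*k^2 - 40*k + 21)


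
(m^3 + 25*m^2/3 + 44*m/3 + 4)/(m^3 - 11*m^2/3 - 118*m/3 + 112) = (3*m^2 + 7*m + 2)/(3*m^2 - 29*m + 56)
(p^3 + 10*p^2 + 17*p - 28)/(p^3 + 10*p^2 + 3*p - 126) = (p^2 + 3*p - 4)/(p^2 + 3*p - 18)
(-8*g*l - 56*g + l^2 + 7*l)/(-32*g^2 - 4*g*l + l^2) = (l + 7)/(4*g + l)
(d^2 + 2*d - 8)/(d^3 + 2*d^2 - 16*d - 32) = (d - 2)/(d^2 - 2*d - 8)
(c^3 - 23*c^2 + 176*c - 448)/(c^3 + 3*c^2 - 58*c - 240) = (c^2 - 15*c + 56)/(c^2 + 11*c + 30)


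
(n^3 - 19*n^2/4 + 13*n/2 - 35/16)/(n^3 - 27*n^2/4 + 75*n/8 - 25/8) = (8*n^2 - 34*n + 35)/(2*(4*n^2 - 25*n + 25))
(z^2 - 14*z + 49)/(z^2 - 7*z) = (z - 7)/z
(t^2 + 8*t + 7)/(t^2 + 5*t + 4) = (t + 7)/(t + 4)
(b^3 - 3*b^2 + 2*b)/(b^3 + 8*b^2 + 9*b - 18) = b*(b - 2)/(b^2 + 9*b + 18)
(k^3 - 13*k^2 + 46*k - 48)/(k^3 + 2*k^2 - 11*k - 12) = (k^2 - 10*k + 16)/(k^2 + 5*k + 4)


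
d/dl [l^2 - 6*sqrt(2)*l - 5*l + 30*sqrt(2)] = 2*l - 6*sqrt(2) - 5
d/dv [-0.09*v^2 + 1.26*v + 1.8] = 1.26 - 0.18*v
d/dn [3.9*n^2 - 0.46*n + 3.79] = 7.8*n - 0.46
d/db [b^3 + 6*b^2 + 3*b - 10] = 3*b^2 + 12*b + 3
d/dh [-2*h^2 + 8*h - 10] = 8 - 4*h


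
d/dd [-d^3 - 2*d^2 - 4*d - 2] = -3*d^2 - 4*d - 4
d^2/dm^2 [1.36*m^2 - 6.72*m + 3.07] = 2.72000000000000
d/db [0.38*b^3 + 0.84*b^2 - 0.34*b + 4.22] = 1.14*b^2 + 1.68*b - 0.34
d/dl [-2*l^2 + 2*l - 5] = 2 - 4*l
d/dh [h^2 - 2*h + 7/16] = 2*h - 2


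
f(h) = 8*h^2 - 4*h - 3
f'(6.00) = 92.00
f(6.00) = 261.00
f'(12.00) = 188.00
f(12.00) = 1101.00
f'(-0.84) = -17.44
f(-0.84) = 6.00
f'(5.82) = 89.12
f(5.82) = 244.70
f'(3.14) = 46.24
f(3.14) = 63.32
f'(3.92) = 58.72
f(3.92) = 104.25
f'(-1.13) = -22.08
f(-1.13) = 11.74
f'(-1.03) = -20.48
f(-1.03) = 9.61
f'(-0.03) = -4.48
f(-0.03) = -2.87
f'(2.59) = 37.44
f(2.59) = 40.30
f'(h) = 16*h - 4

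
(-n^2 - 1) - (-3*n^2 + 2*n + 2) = 2*n^2 - 2*n - 3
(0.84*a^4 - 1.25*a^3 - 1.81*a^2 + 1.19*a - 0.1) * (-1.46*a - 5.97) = -1.2264*a^5 - 3.1898*a^4 + 10.1051*a^3 + 9.0683*a^2 - 6.9583*a + 0.597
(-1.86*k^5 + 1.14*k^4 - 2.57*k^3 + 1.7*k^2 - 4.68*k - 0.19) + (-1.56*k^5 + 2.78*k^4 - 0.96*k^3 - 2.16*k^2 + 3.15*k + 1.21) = -3.42*k^5 + 3.92*k^4 - 3.53*k^3 - 0.46*k^2 - 1.53*k + 1.02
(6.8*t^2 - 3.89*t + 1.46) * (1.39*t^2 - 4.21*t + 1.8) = 9.452*t^4 - 34.0351*t^3 + 30.6463*t^2 - 13.1486*t + 2.628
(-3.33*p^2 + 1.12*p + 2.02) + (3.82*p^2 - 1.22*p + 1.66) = 0.49*p^2 - 0.0999999999999999*p + 3.68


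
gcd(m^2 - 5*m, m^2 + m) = m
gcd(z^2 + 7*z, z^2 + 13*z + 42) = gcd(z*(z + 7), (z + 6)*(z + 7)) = z + 7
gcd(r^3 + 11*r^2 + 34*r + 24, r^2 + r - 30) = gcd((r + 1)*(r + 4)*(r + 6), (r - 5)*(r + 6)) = r + 6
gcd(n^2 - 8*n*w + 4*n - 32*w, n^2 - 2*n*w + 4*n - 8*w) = n + 4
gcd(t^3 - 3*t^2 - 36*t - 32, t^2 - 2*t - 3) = t + 1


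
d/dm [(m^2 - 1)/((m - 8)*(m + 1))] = -7/(m^2 - 16*m + 64)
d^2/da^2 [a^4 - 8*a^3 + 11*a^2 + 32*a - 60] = 12*a^2 - 48*a + 22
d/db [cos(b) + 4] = -sin(b)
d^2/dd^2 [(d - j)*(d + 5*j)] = 2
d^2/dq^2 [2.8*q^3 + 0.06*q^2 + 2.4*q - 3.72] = 16.8*q + 0.12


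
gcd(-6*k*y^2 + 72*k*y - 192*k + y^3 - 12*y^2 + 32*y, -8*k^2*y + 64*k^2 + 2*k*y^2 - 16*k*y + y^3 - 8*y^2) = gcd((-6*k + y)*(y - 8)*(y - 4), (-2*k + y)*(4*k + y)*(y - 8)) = y - 8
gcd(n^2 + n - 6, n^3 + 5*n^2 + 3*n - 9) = n + 3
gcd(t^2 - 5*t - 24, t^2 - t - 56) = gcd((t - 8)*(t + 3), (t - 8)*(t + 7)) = t - 8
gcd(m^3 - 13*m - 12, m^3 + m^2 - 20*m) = m - 4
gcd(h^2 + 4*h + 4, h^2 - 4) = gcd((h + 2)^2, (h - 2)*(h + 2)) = h + 2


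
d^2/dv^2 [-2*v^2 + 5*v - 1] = -4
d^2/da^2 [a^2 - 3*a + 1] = 2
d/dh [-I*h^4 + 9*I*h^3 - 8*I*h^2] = I*h*(-4*h^2 + 27*h - 16)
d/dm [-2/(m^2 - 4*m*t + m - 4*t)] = 2*(2*m - 4*t + 1)/(m^2 - 4*m*t + m - 4*t)^2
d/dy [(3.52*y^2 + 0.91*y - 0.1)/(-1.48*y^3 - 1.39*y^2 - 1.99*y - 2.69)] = (5.2096*y^4 + 2.6936*y^3 - 6.1839*y^2 - 19.2156*y - 2.6469)/(2.1904*y^6 + 4.1144*y^5 + 7.8225*y^4 + 13.4946*y^3 + 11.4383*y^2 + 10.7062*y + 7.2361)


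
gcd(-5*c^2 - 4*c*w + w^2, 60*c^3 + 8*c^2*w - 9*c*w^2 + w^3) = -5*c + w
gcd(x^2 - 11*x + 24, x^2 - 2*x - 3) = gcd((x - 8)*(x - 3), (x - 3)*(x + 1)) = x - 3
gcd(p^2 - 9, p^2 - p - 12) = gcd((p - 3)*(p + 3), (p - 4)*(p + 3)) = p + 3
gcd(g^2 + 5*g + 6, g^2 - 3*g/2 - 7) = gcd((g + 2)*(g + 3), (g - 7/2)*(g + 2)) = g + 2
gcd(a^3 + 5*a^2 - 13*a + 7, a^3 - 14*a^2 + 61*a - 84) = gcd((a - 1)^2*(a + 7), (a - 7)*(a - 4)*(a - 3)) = 1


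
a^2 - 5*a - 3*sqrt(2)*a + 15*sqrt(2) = (a - 5)*(a - 3*sqrt(2))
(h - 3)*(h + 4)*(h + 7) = h^3 + 8*h^2 - 5*h - 84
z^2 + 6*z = z*(z + 6)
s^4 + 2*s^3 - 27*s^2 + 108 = (s - 3)^2*(s + 2)*(s + 6)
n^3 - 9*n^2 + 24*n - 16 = (n - 4)^2*(n - 1)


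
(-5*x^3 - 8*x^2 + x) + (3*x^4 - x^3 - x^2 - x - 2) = 3*x^4 - 6*x^3 - 9*x^2 - 2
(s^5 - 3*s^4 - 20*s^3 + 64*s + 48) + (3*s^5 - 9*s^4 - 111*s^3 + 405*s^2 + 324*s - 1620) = 4*s^5 - 12*s^4 - 131*s^3 + 405*s^2 + 388*s - 1572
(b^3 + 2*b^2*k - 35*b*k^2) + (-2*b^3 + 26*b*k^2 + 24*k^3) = -b^3 + 2*b^2*k - 9*b*k^2 + 24*k^3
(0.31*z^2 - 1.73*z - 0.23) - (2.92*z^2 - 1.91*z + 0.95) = -2.61*z^2 + 0.18*z - 1.18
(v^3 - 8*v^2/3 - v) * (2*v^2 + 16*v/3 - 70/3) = 2*v^5 - 356*v^3/9 + 512*v^2/9 + 70*v/3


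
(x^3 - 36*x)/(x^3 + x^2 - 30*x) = (x - 6)/(x - 5)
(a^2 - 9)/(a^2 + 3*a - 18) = (a + 3)/(a + 6)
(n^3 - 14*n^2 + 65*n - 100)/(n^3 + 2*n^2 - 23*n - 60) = (n^2 - 9*n + 20)/(n^2 + 7*n + 12)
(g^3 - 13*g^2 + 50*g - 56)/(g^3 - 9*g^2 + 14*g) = (g - 4)/g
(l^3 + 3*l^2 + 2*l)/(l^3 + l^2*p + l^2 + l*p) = (l + 2)/(l + p)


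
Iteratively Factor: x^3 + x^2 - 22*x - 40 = (x + 4)*(x^2 - 3*x - 10) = (x - 5)*(x + 4)*(x + 2)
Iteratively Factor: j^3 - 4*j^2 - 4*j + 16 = (j - 2)*(j^2 - 2*j - 8) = (j - 4)*(j - 2)*(j + 2)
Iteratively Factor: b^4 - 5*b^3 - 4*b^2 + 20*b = (b)*(b^3 - 5*b^2 - 4*b + 20) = b*(b + 2)*(b^2 - 7*b + 10) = b*(b - 2)*(b + 2)*(b - 5)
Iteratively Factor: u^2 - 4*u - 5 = (u - 5)*(u + 1)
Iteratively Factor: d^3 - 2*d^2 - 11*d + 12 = (d - 1)*(d^2 - d - 12) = (d - 1)*(d + 3)*(d - 4)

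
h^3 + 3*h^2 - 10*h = h*(h - 2)*(h + 5)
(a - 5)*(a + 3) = a^2 - 2*a - 15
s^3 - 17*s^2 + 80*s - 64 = (s - 8)^2*(s - 1)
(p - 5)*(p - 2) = p^2 - 7*p + 10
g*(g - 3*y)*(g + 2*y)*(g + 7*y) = g^4 + 6*g^3*y - 13*g^2*y^2 - 42*g*y^3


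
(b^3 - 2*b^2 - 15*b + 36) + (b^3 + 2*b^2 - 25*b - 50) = 2*b^3 - 40*b - 14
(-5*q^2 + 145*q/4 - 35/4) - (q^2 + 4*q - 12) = -6*q^2 + 129*q/4 + 13/4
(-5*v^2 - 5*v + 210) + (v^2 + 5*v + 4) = 214 - 4*v^2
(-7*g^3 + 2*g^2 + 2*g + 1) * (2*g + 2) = -14*g^4 - 10*g^3 + 8*g^2 + 6*g + 2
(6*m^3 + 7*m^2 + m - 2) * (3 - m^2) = -6*m^5 - 7*m^4 + 17*m^3 + 23*m^2 + 3*m - 6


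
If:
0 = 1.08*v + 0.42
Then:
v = -0.39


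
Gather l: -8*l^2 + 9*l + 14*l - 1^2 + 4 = -8*l^2 + 23*l + 3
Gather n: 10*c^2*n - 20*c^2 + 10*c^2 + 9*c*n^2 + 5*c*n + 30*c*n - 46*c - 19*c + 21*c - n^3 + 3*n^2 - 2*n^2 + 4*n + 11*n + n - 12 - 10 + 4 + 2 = -10*c^2 - 44*c - n^3 + n^2*(9*c + 1) + n*(10*c^2 + 35*c + 16) - 16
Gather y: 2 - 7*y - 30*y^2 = -30*y^2 - 7*y + 2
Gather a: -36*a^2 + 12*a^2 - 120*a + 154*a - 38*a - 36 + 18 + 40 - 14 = -24*a^2 - 4*a + 8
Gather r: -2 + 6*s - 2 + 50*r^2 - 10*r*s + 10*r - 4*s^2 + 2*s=50*r^2 + r*(10 - 10*s) - 4*s^2 + 8*s - 4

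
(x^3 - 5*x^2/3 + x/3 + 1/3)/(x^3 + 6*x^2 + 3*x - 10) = (3*x^2 - 2*x - 1)/(3*(x^2 + 7*x + 10))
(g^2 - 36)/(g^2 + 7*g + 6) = (g - 6)/(g + 1)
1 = 1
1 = 1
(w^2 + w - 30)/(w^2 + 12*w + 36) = (w - 5)/(w + 6)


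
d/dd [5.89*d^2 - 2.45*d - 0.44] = 11.78*d - 2.45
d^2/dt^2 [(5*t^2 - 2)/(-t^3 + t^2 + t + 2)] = 2*(-5*t^6 - 3*t^4 - 81*t^3 + 30*t^2 + 18*t - 22)/(t^9 - 3*t^8 - t^6 + 12*t^5 + 3*t^4 - t^3 - 18*t^2 - 12*t - 8)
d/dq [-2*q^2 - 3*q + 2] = -4*q - 3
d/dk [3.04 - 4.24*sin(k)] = -4.24*cos(k)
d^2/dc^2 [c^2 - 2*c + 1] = 2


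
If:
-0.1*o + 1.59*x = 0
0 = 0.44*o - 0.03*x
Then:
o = 0.00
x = 0.00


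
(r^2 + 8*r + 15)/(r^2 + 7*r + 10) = (r + 3)/(r + 2)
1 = 1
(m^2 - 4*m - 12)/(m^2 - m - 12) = (-m^2 + 4*m + 12)/(-m^2 + m + 12)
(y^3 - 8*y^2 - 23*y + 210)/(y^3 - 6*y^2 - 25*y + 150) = (y - 7)/(y - 5)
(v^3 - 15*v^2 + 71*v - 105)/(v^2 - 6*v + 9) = (v^2 - 12*v + 35)/(v - 3)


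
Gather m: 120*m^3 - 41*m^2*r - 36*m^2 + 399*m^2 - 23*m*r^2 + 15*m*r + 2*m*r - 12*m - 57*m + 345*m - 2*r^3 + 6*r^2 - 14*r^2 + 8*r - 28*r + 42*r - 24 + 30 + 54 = 120*m^3 + m^2*(363 - 41*r) + m*(-23*r^2 + 17*r + 276) - 2*r^3 - 8*r^2 + 22*r + 60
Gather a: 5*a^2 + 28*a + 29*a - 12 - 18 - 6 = 5*a^2 + 57*a - 36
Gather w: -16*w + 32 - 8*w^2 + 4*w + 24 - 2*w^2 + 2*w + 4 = -10*w^2 - 10*w + 60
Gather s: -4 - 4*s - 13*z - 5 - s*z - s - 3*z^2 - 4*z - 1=s*(-z - 5) - 3*z^2 - 17*z - 10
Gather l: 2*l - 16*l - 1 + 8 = 7 - 14*l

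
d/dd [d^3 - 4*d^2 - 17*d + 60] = 3*d^2 - 8*d - 17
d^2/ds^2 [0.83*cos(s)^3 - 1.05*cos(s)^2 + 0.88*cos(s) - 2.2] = -1.5025*cos(s) + 2.1*cos(2*s) - 1.8675*cos(3*s)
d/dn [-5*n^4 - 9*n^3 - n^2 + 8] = n*(-20*n^2 - 27*n - 2)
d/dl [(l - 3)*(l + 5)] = 2*l + 2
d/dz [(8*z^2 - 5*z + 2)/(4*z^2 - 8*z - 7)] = (-44*z^2 - 128*z + 51)/(16*z^4 - 64*z^3 + 8*z^2 + 112*z + 49)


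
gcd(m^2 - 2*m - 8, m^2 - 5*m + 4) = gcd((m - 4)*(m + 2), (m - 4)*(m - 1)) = m - 4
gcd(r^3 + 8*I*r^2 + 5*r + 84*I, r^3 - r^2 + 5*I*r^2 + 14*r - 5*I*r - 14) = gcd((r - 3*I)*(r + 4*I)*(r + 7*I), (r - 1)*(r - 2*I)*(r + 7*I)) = r + 7*I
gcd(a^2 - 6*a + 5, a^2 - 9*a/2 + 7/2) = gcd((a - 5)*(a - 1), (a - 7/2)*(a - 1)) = a - 1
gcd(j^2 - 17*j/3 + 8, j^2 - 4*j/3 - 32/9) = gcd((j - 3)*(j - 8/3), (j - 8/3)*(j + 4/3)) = j - 8/3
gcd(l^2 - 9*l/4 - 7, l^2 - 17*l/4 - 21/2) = l + 7/4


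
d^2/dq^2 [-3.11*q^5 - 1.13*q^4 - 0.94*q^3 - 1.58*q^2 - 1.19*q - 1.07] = -62.2*q^3 - 13.56*q^2 - 5.64*q - 3.16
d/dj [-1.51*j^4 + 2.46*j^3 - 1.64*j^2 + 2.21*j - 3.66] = -6.04*j^3 + 7.38*j^2 - 3.28*j + 2.21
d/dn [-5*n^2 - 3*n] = -10*n - 3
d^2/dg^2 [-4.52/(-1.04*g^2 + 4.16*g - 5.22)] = (-9.777664*g^2 + 39.110656*g + 4.52*(2.08*g - 4.16)*(4.16*g - 8.32) - 49.076352)/(1.04*g^2 - 4.16*g + 5.22)^3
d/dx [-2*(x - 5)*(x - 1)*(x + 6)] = 62 - 6*x^2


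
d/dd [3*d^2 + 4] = 6*d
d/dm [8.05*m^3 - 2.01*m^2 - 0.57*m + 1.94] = 24.15*m^2 - 4.02*m - 0.57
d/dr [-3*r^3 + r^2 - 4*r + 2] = -9*r^2 + 2*r - 4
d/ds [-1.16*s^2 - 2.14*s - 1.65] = -2.32*s - 2.14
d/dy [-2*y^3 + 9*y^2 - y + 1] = -6*y^2 + 18*y - 1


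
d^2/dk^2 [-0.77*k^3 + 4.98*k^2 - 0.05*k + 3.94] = 9.96 - 4.62*k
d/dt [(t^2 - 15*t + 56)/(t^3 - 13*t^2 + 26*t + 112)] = -1/(t^2 + 4*t + 4)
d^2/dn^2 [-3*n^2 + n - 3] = -6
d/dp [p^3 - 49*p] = 3*p^2 - 49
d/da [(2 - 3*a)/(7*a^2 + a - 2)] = (-21*a^2 - 3*a + (3*a - 2)*(14*a + 1) + 6)/(7*a^2 + a - 2)^2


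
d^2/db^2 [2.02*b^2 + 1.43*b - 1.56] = 4.04000000000000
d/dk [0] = 0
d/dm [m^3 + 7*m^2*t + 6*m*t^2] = 3*m^2 + 14*m*t + 6*t^2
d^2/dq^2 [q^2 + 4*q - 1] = 2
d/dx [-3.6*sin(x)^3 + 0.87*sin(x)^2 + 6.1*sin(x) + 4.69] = (-10.8*sin(x)^2 + 1.74*sin(x) + 6.1)*cos(x)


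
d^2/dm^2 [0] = 0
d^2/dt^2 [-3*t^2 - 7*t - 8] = -6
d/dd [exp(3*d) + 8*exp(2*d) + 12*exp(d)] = (3*exp(2*d) + 16*exp(d) + 12)*exp(d)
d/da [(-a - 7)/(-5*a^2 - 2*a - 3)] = (5*a^2 + 2*a - 2*(a + 7)*(5*a + 1) + 3)/(5*a^2 + 2*a + 3)^2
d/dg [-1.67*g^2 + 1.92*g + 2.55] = 1.92 - 3.34*g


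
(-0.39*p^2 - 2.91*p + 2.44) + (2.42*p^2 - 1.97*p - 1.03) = 2.03*p^2 - 4.88*p + 1.41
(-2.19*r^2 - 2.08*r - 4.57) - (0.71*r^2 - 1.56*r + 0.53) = -2.9*r^2 - 0.52*r - 5.1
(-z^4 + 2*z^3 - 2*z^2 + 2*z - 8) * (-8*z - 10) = 8*z^5 - 6*z^4 - 4*z^3 + 4*z^2 + 44*z + 80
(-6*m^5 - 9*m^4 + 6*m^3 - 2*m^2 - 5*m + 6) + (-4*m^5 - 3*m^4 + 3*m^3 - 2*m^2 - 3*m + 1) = -10*m^5 - 12*m^4 + 9*m^3 - 4*m^2 - 8*m + 7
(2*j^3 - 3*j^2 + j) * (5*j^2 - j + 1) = 10*j^5 - 17*j^4 + 10*j^3 - 4*j^2 + j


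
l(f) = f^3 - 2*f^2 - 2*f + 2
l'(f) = 3*f^2 - 4*f - 2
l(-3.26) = -47.38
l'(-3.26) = 42.92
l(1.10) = -1.29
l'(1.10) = -2.77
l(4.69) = 51.79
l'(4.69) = 45.23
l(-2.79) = -29.71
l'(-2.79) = 32.51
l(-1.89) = -8.12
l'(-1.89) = 16.28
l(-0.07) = 2.13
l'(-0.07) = -1.71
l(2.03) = -1.94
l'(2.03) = 2.24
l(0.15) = 1.66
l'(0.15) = -2.53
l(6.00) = 134.00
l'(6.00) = 82.00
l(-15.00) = -3793.00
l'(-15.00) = 733.00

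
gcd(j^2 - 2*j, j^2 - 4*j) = j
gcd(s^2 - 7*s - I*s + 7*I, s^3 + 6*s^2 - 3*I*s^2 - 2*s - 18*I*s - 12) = s - I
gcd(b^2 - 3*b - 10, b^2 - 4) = b + 2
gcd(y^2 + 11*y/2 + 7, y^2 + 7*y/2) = y + 7/2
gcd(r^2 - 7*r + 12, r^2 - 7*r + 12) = r^2 - 7*r + 12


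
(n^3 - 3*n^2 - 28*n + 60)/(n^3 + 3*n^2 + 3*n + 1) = (n^3 - 3*n^2 - 28*n + 60)/(n^3 + 3*n^2 + 3*n + 1)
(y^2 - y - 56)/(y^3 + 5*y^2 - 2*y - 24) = (y^2 - y - 56)/(y^3 + 5*y^2 - 2*y - 24)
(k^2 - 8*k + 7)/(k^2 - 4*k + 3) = (k - 7)/(k - 3)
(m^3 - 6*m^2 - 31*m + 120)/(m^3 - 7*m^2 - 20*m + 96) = (m + 5)/(m + 4)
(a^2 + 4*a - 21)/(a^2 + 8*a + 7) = (a - 3)/(a + 1)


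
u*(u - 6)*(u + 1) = u^3 - 5*u^2 - 6*u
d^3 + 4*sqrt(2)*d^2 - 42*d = d*(d - 3*sqrt(2))*(d + 7*sqrt(2))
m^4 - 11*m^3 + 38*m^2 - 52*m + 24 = (m - 6)*(m - 2)^2*(m - 1)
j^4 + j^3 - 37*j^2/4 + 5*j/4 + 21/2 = (j - 2)*(j - 3/2)*(j + 1)*(j + 7/2)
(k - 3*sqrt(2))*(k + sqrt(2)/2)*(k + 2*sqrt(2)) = k^3 - sqrt(2)*k^2/2 - 13*k - 6*sqrt(2)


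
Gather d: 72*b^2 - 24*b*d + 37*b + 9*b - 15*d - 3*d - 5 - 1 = 72*b^2 + 46*b + d*(-24*b - 18) - 6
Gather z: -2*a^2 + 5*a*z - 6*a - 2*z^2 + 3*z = -2*a^2 - 6*a - 2*z^2 + z*(5*a + 3)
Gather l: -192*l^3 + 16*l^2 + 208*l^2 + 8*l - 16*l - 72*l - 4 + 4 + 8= -192*l^3 + 224*l^2 - 80*l + 8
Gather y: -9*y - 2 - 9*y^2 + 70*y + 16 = -9*y^2 + 61*y + 14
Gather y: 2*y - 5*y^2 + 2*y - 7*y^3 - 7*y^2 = -7*y^3 - 12*y^2 + 4*y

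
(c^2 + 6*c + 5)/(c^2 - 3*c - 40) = (c + 1)/(c - 8)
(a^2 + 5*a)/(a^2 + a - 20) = a/(a - 4)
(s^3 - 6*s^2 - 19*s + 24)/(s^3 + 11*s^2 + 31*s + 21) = (s^2 - 9*s + 8)/(s^2 + 8*s + 7)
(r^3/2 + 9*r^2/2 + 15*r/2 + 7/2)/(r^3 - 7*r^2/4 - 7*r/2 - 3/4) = 2*(r^2 + 8*r + 7)/(4*r^2 - 11*r - 3)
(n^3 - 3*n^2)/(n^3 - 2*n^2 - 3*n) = n/(n + 1)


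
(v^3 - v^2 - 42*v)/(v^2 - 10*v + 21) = v*(v + 6)/(v - 3)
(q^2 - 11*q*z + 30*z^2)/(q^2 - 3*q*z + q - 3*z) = (q^2 - 11*q*z + 30*z^2)/(q^2 - 3*q*z + q - 3*z)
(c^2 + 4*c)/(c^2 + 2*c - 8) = c/(c - 2)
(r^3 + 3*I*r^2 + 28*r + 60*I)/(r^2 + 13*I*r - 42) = (r^2 - 3*I*r + 10)/(r + 7*I)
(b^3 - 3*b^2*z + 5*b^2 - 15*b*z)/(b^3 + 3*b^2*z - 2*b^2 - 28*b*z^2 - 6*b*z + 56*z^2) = b*(b^2 - 3*b*z + 5*b - 15*z)/(b^3 + 3*b^2*z - 2*b^2 - 28*b*z^2 - 6*b*z + 56*z^2)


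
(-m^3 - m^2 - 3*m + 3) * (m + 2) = -m^4 - 3*m^3 - 5*m^2 - 3*m + 6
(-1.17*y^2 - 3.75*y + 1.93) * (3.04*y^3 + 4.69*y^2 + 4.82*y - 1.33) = -3.5568*y^5 - 16.8873*y^4 - 17.3597*y^3 - 7.4672*y^2 + 14.2901*y - 2.5669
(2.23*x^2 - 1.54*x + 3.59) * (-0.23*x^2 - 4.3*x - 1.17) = -0.5129*x^4 - 9.2348*x^3 + 3.1872*x^2 - 13.6352*x - 4.2003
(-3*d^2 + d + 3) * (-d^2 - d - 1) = 3*d^4 + 2*d^3 - d^2 - 4*d - 3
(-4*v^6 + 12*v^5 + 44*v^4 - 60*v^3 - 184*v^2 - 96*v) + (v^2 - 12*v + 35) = -4*v^6 + 12*v^5 + 44*v^4 - 60*v^3 - 183*v^2 - 108*v + 35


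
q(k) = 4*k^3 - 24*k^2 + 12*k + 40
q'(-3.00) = 264.00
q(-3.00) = -320.00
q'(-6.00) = 732.00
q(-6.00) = -1760.00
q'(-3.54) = 332.30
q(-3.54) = -480.69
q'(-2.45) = 201.63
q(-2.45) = -192.28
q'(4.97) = 69.85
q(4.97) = -2.13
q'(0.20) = 2.88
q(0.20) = 41.47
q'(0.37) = -4.12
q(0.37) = 41.36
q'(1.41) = -31.82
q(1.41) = 20.42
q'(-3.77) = 363.51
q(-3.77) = -560.68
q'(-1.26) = 91.53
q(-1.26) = -21.22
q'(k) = 12*k^2 - 48*k + 12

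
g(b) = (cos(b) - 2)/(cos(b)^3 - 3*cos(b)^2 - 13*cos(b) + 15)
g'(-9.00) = 0.01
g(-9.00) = -0.12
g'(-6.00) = 11.01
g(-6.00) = -1.63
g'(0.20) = 31.25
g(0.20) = -3.20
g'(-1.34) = -0.09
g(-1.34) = -0.15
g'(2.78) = -0.01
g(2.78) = -0.12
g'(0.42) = 3.37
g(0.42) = -0.78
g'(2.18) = 0.00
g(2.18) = -0.12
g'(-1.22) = -0.13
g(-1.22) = -0.16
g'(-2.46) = 0.01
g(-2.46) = -0.12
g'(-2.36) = 0.00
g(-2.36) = -0.12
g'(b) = (cos(b) - 2)*(3*sin(b)*cos(b)^2 - 6*sin(b)*cos(b) - 13*sin(b))/(cos(b)^3 - 3*cos(b)^2 - 13*cos(b) + 15)^2 - sin(b)/(cos(b)^3 - 3*cos(b)^2 - 13*cos(b) + 15)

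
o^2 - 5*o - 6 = (o - 6)*(o + 1)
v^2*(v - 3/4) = v^3 - 3*v^2/4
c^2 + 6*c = c*(c + 6)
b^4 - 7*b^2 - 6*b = b*(b - 3)*(b + 1)*(b + 2)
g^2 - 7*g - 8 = (g - 8)*(g + 1)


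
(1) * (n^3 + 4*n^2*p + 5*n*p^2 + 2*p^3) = n^3 + 4*n^2*p + 5*n*p^2 + 2*p^3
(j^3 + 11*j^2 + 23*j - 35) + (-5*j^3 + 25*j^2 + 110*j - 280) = -4*j^3 + 36*j^2 + 133*j - 315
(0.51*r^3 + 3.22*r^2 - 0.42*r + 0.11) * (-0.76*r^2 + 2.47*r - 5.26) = -0.3876*r^5 - 1.1875*r^4 + 5.59*r^3 - 18.0582*r^2 + 2.4809*r - 0.5786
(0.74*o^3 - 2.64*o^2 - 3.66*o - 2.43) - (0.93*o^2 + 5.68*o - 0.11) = 0.74*o^3 - 3.57*o^2 - 9.34*o - 2.32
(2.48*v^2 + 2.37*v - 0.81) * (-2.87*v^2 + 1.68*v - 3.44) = -7.1176*v^4 - 2.6355*v^3 - 2.2249*v^2 - 9.5136*v + 2.7864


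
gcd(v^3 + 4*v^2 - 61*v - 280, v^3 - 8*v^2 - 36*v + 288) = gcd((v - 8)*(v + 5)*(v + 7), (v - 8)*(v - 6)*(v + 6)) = v - 8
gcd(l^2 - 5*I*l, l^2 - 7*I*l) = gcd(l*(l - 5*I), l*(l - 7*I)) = l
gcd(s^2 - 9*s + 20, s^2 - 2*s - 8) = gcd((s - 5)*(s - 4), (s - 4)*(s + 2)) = s - 4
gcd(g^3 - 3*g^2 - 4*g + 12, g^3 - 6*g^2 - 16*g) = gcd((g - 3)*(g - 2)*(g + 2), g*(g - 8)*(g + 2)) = g + 2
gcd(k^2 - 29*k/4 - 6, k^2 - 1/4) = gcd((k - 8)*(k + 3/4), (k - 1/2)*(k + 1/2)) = 1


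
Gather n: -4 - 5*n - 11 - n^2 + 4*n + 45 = -n^2 - n + 30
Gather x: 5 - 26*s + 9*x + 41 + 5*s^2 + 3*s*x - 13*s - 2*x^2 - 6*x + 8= 5*s^2 - 39*s - 2*x^2 + x*(3*s + 3) + 54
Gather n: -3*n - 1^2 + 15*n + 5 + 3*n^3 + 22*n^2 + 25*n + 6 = 3*n^3 + 22*n^2 + 37*n + 10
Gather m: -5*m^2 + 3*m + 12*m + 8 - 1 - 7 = -5*m^2 + 15*m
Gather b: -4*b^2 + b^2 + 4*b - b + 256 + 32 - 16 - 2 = -3*b^2 + 3*b + 270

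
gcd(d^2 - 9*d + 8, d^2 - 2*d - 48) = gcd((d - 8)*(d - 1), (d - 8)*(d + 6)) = d - 8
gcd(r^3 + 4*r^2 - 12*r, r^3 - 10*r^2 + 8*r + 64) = 1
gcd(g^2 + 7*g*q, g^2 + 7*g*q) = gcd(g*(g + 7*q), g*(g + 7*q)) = g^2 + 7*g*q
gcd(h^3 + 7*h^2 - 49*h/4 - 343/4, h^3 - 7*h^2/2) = h - 7/2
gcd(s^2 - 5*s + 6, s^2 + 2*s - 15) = s - 3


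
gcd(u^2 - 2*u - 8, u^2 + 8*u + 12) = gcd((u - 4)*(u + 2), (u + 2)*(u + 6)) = u + 2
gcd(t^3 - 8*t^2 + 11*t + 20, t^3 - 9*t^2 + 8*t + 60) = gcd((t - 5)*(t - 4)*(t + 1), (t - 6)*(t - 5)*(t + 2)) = t - 5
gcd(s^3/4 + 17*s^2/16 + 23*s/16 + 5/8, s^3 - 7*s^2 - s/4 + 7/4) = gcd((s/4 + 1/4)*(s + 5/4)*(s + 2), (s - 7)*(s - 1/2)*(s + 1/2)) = 1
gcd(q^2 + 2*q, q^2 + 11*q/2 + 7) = q + 2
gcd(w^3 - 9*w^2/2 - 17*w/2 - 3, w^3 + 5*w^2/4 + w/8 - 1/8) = w^2 + 3*w/2 + 1/2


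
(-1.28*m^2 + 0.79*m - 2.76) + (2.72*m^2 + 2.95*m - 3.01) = 1.44*m^2 + 3.74*m - 5.77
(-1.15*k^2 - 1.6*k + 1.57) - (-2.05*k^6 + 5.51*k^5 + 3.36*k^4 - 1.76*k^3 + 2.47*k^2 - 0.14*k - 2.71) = 2.05*k^6 - 5.51*k^5 - 3.36*k^4 + 1.76*k^3 - 3.62*k^2 - 1.46*k + 4.28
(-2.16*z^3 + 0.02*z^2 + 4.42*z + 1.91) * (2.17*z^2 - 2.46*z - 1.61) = -4.6872*z^5 + 5.357*z^4 + 13.0198*z^3 - 6.7607*z^2 - 11.8148*z - 3.0751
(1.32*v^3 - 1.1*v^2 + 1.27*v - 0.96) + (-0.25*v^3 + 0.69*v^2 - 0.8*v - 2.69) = 1.07*v^3 - 0.41*v^2 + 0.47*v - 3.65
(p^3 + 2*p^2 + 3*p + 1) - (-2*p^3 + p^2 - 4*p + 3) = 3*p^3 + p^2 + 7*p - 2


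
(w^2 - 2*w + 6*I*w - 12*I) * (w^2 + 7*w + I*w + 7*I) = w^4 + 5*w^3 + 7*I*w^3 - 20*w^2 + 35*I*w^2 - 30*w - 98*I*w + 84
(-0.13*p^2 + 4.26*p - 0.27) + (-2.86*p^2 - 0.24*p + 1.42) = -2.99*p^2 + 4.02*p + 1.15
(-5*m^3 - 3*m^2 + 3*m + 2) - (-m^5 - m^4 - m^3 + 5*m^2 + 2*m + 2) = m^5 + m^4 - 4*m^3 - 8*m^2 + m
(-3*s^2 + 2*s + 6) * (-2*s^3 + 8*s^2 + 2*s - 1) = 6*s^5 - 28*s^4 - 2*s^3 + 55*s^2 + 10*s - 6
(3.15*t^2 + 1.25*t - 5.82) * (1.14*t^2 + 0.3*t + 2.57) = 3.591*t^4 + 2.37*t^3 + 1.8357*t^2 + 1.4665*t - 14.9574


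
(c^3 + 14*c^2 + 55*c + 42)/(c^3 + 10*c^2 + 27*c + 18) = (c + 7)/(c + 3)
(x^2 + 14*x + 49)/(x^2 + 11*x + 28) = (x + 7)/(x + 4)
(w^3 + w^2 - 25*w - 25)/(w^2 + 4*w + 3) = (w^2 - 25)/(w + 3)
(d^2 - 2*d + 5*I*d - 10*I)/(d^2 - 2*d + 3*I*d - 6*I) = (d + 5*I)/(d + 3*I)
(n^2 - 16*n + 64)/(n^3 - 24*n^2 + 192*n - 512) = 1/(n - 8)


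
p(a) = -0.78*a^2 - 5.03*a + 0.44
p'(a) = -1.56*a - 5.03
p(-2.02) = 7.42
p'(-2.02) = -1.88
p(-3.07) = 8.53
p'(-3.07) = -0.24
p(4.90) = -42.93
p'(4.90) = -12.67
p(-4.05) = 8.02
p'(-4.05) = 1.29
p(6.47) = -64.76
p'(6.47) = -15.12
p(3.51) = -26.82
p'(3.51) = -10.51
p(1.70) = -10.37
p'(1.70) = -7.68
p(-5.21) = 5.47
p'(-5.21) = 3.10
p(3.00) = -21.67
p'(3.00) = -9.71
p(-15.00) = -99.61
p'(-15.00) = 18.37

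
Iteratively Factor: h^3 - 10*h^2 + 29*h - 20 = (h - 5)*(h^2 - 5*h + 4) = (h - 5)*(h - 1)*(h - 4)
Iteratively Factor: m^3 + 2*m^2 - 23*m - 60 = (m - 5)*(m^2 + 7*m + 12) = (m - 5)*(m + 3)*(m + 4)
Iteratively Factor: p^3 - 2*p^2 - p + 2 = (p + 1)*(p^2 - 3*p + 2) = (p - 2)*(p + 1)*(p - 1)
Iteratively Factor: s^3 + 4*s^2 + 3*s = (s + 1)*(s^2 + 3*s) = (s + 1)*(s + 3)*(s)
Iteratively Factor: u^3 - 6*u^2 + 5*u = (u)*(u^2 - 6*u + 5) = u*(u - 5)*(u - 1)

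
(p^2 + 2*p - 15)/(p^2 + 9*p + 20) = (p - 3)/(p + 4)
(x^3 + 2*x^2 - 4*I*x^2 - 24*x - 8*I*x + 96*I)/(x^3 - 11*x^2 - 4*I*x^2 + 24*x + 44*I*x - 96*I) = (x^2 + 2*x - 24)/(x^2 - 11*x + 24)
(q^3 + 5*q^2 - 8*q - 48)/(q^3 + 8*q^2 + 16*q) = (q - 3)/q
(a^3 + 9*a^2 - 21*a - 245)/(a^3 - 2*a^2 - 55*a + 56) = (a^2 + 2*a - 35)/(a^2 - 9*a + 8)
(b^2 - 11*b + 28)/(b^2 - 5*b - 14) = (b - 4)/(b + 2)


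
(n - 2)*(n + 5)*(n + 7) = n^3 + 10*n^2 + 11*n - 70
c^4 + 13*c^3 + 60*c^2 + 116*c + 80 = (c + 2)^2*(c + 4)*(c + 5)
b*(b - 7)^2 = b^3 - 14*b^2 + 49*b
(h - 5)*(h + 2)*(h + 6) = h^3 + 3*h^2 - 28*h - 60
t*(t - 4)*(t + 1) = t^3 - 3*t^2 - 4*t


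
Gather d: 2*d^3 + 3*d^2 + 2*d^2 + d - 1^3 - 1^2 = 2*d^3 + 5*d^2 + d - 2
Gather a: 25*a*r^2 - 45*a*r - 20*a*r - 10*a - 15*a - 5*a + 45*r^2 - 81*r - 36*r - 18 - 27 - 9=a*(25*r^2 - 65*r - 30) + 45*r^2 - 117*r - 54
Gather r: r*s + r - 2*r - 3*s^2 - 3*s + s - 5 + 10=r*(s - 1) - 3*s^2 - 2*s + 5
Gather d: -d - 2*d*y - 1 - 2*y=d*(-2*y - 1) - 2*y - 1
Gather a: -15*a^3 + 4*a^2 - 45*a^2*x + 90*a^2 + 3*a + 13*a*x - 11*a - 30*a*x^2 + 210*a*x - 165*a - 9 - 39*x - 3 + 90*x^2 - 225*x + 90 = -15*a^3 + a^2*(94 - 45*x) + a*(-30*x^2 + 223*x - 173) + 90*x^2 - 264*x + 78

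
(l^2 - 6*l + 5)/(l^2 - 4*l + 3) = (l - 5)/(l - 3)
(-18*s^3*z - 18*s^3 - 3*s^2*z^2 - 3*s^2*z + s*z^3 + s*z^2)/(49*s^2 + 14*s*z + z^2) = s*(-18*s^2*z - 18*s^2 - 3*s*z^2 - 3*s*z + z^3 + z^2)/(49*s^2 + 14*s*z + z^2)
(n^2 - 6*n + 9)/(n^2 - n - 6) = (n - 3)/(n + 2)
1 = 1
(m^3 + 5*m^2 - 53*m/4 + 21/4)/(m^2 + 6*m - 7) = (m^2 - 2*m + 3/4)/(m - 1)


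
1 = 1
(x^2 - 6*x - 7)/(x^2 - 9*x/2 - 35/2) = 2*(x + 1)/(2*x + 5)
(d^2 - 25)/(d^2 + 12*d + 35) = (d - 5)/(d + 7)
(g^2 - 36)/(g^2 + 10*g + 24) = (g - 6)/(g + 4)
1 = 1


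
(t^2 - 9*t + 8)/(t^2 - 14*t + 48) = (t - 1)/(t - 6)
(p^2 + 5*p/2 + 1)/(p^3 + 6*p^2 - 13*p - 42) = (p + 1/2)/(p^2 + 4*p - 21)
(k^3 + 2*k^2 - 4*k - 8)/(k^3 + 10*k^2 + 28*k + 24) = (k - 2)/(k + 6)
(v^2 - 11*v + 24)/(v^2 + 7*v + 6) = (v^2 - 11*v + 24)/(v^2 + 7*v + 6)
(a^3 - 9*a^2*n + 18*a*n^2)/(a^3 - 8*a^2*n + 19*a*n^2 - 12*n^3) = a*(a - 6*n)/(a^2 - 5*a*n + 4*n^2)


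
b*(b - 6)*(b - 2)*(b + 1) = b^4 - 7*b^3 + 4*b^2 + 12*b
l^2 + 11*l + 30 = (l + 5)*(l + 6)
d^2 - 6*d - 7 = (d - 7)*(d + 1)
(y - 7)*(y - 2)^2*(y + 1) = y^4 - 10*y^3 + 21*y^2 + 4*y - 28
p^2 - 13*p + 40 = (p - 8)*(p - 5)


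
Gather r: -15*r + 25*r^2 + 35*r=25*r^2 + 20*r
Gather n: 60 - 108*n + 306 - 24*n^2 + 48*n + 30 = -24*n^2 - 60*n + 396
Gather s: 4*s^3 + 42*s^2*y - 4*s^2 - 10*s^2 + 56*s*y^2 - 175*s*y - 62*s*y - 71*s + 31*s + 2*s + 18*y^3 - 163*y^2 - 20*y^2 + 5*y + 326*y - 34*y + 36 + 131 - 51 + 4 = 4*s^3 + s^2*(42*y - 14) + s*(56*y^2 - 237*y - 38) + 18*y^3 - 183*y^2 + 297*y + 120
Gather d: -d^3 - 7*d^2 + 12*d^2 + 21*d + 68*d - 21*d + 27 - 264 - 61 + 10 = -d^3 + 5*d^2 + 68*d - 288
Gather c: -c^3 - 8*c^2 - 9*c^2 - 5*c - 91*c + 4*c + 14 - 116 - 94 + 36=-c^3 - 17*c^2 - 92*c - 160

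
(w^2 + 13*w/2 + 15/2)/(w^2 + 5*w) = (w + 3/2)/w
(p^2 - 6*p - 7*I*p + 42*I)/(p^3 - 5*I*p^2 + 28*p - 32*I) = (p^2 - 6*p - 7*I*p + 42*I)/(p^3 - 5*I*p^2 + 28*p - 32*I)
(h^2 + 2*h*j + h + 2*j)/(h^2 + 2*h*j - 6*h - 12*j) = (h + 1)/(h - 6)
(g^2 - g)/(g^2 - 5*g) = (g - 1)/(g - 5)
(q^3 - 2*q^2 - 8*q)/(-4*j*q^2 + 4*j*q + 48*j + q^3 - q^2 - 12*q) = q*(q + 2)/(-4*j*q - 12*j + q^2 + 3*q)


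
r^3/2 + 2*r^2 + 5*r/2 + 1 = (r/2 + 1)*(r + 1)^2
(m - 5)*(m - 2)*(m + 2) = m^3 - 5*m^2 - 4*m + 20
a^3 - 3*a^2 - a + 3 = (a - 3)*(a - 1)*(a + 1)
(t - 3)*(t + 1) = t^2 - 2*t - 3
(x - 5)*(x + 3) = x^2 - 2*x - 15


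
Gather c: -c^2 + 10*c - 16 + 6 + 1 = -c^2 + 10*c - 9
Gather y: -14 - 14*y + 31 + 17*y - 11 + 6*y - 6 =9*y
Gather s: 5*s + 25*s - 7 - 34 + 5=30*s - 36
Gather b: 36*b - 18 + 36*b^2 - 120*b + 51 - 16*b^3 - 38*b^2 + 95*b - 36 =-16*b^3 - 2*b^2 + 11*b - 3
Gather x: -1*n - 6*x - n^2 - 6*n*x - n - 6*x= -n^2 - 2*n + x*(-6*n - 12)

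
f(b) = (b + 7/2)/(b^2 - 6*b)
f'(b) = (6 - 2*b)*(b + 7/2)/(b^2 - 6*b)^2 + 1/(b^2 - 6*b) = (-b^2 - 7*b + 21)/(b^2*(b^2 - 12*b + 36))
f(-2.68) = 0.04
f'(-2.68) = 0.06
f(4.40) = -1.12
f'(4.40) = -0.59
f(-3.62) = -0.00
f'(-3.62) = 0.03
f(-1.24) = 0.25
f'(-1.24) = 0.35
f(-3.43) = 0.00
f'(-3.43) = 0.03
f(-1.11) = 0.30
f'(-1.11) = 0.44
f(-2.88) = 0.02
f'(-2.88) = 0.05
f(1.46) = -0.75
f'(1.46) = 0.20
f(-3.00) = 0.02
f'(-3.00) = 0.05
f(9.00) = 0.46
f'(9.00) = -0.17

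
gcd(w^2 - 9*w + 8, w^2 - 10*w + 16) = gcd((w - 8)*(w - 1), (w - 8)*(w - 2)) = w - 8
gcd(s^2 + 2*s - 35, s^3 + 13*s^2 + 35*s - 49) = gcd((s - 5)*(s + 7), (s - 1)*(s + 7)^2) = s + 7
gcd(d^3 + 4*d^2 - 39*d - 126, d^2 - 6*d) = d - 6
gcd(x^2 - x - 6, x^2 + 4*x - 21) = x - 3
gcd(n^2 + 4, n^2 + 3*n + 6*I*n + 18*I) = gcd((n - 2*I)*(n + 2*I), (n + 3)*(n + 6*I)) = 1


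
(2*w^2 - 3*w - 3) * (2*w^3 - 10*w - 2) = 4*w^5 - 6*w^4 - 26*w^3 + 26*w^2 + 36*w + 6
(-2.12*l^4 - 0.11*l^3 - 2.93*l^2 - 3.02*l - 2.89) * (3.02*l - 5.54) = -6.4024*l^5 + 11.4126*l^4 - 8.2392*l^3 + 7.1118*l^2 + 8.003*l + 16.0106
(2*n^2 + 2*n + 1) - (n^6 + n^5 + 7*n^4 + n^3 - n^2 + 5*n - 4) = -n^6 - n^5 - 7*n^4 - n^3 + 3*n^2 - 3*n + 5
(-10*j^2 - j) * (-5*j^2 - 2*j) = 50*j^4 + 25*j^3 + 2*j^2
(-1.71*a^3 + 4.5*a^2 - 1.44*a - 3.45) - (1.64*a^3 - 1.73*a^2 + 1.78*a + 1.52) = -3.35*a^3 + 6.23*a^2 - 3.22*a - 4.97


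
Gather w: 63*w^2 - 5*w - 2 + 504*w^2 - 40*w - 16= 567*w^2 - 45*w - 18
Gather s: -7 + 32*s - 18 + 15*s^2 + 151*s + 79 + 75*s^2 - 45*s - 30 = 90*s^2 + 138*s + 24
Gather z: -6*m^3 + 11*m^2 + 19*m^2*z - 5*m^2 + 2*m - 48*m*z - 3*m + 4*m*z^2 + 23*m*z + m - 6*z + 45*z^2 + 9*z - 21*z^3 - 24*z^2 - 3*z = -6*m^3 + 6*m^2 - 21*z^3 + z^2*(4*m + 21) + z*(19*m^2 - 25*m)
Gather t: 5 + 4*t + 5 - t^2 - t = -t^2 + 3*t + 10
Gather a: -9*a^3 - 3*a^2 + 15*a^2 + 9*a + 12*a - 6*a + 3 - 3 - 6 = -9*a^3 + 12*a^2 + 15*a - 6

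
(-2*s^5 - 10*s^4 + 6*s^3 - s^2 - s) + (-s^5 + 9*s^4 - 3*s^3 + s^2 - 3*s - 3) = -3*s^5 - s^4 + 3*s^3 - 4*s - 3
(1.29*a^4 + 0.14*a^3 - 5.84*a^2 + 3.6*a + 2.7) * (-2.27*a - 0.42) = -2.9283*a^5 - 0.8596*a^4 + 13.198*a^3 - 5.7192*a^2 - 7.641*a - 1.134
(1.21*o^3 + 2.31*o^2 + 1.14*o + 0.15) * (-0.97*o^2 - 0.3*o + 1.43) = -1.1737*o^5 - 2.6037*o^4 - 0.0684999999999999*o^3 + 2.8158*o^2 + 1.5852*o + 0.2145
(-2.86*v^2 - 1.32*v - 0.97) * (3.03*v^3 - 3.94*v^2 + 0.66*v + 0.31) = -8.6658*v^5 + 7.2688*v^4 + 0.3741*v^3 + 2.064*v^2 - 1.0494*v - 0.3007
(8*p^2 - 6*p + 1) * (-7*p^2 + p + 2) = -56*p^4 + 50*p^3 + 3*p^2 - 11*p + 2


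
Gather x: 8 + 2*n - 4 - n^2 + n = -n^2 + 3*n + 4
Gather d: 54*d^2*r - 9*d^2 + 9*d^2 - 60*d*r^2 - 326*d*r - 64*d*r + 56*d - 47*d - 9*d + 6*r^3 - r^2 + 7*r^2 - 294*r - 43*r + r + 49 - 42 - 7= 54*d^2*r + d*(-60*r^2 - 390*r) + 6*r^3 + 6*r^2 - 336*r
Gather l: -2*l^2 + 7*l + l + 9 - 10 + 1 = -2*l^2 + 8*l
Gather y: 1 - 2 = -1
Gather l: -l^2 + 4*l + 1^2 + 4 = -l^2 + 4*l + 5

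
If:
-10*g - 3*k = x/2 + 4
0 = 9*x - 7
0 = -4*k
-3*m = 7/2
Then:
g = -79/180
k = 0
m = -7/6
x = 7/9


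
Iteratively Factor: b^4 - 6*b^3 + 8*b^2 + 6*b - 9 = (b - 1)*(b^3 - 5*b^2 + 3*b + 9) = (b - 1)*(b + 1)*(b^2 - 6*b + 9) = (b - 3)*(b - 1)*(b + 1)*(b - 3)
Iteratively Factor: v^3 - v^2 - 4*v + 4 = (v - 2)*(v^2 + v - 2) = (v - 2)*(v + 2)*(v - 1)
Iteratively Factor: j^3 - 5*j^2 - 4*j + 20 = (j + 2)*(j^2 - 7*j + 10) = (j - 5)*(j + 2)*(j - 2)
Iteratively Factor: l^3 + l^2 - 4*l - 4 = (l + 1)*(l^2 - 4) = (l - 2)*(l + 1)*(l + 2)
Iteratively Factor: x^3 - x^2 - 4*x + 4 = (x - 2)*(x^2 + x - 2) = (x - 2)*(x - 1)*(x + 2)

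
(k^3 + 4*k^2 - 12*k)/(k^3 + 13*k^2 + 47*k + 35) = k*(k^2 + 4*k - 12)/(k^3 + 13*k^2 + 47*k + 35)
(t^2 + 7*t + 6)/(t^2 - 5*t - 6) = (t + 6)/(t - 6)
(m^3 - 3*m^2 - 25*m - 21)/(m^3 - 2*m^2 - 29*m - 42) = (m + 1)/(m + 2)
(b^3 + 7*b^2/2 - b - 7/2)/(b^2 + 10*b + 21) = (b^3 + 7*b^2/2 - b - 7/2)/(b^2 + 10*b + 21)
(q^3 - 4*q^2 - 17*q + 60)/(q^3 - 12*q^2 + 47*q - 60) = (q + 4)/(q - 4)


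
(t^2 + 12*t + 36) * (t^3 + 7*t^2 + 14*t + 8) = t^5 + 19*t^4 + 134*t^3 + 428*t^2 + 600*t + 288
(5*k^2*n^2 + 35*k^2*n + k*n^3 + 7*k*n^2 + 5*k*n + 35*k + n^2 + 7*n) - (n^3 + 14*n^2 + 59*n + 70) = 5*k^2*n^2 + 35*k^2*n + k*n^3 + 7*k*n^2 + 5*k*n + 35*k - n^3 - 13*n^2 - 52*n - 70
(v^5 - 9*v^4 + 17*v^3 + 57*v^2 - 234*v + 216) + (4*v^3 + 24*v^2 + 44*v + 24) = v^5 - 9*v^4 + 21*v^3 + 81*v^2 - 190*v + 240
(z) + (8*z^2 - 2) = 8*z^2 + z - 2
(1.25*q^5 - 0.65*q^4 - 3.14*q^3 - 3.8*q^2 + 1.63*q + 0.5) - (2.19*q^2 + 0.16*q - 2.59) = 1.25*q^5 - 0.65*q^4 - 3.14*q^3 - 5.99*q^2 + 1.47*q + 3.09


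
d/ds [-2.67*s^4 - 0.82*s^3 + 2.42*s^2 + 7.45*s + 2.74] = -10.68*s^3 - 2.46*s^2 + 4.84*s + 7.45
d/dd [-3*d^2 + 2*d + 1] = 2 - 6*d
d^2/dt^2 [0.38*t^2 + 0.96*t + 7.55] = 0.760000000000000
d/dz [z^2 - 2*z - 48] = 2*z - 2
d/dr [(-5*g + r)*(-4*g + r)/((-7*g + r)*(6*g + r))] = 2*g*(199*g^2 - 62*g*r + 4*r^2)/(1764*g^4 + 84*g^3*r - 83*g^2*r^2 - 2*g*r^3 + r^4)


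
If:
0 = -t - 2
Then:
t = -2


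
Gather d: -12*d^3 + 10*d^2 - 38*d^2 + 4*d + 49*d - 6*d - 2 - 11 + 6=-12*d^3 - 28*d^2 + 47*d - 7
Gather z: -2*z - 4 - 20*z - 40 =-22*z - 44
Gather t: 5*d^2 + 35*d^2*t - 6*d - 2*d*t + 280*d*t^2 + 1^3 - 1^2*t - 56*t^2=5*d^2 - 6*d + t^2*(280*d - 56) + t*(35*d^2 - 2*d - 1) + 1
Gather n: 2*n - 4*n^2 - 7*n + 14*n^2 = 10*n^2 - 5*n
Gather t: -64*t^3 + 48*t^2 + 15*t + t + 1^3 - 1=-64*t^3 + 48*t^2 + 16*t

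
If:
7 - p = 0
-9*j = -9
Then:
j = 1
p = 7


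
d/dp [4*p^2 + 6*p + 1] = 8*p + 6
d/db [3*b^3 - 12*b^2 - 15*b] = 9*b^2 - 24*b - 15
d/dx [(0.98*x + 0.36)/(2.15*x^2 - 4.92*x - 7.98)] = (2.107*x^2 - 4.8216*x - (0.98*x + 0.36)*(4.3*x - 4.92) - 7.8204)/(-2.15*x^2 + 4.92*x + 7.98)^2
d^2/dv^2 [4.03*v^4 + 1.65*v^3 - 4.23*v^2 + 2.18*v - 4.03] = 48.36*v^2 + 9.9*v - 8.46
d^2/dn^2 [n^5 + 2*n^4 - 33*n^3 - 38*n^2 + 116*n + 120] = 20*n^3 + 24*n^2 - 198*n - 76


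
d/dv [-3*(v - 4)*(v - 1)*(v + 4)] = -9*v^2 + 6*v + 48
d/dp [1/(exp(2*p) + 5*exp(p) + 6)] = (-2*exp(p) - 5)*exp(p)/(exp(2*p) + 5*exp(p) + 6)^2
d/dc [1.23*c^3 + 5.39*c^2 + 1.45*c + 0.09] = 3.69*c^2 + 10.78*c + 1.45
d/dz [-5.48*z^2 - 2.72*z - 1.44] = -10.96*z - 2.72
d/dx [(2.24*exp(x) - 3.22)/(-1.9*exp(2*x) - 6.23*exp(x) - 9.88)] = (4.256*exp(2*x) - 12.236*exp(x) - 42.1918)*exp(x)/(3.61*exp(4*x) + 23.674*exp(3*x) + 76.3569*exp(2*x) + 123.1048*exp(x) + 97.6144)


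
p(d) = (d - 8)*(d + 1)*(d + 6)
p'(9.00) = 175.00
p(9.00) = 150.00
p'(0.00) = -50.00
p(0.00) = -48.00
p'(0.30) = -50.33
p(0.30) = -63.06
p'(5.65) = 34.47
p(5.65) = -182.06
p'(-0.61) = -47.66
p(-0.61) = -18.10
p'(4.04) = -9.12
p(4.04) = -200.38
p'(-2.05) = -33.29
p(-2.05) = 41.68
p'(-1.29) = -42.43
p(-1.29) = 12.69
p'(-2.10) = -32.57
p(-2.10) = 43.33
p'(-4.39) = 16.60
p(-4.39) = 67.62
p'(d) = (d - 8)*(d + 1) + (d - 8)*(d + 6) + (d + 1)*(d + 6)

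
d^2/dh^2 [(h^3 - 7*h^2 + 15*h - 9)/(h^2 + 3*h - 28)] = 2*(73*h^3 - 867*h^2 + 3531*h - 4561)/(h^6 + 9*h^5 - 57*h^4 - 477*h^3 + 1596*h^2 + 7056*h - 21952)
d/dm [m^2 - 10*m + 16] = 2*m - 10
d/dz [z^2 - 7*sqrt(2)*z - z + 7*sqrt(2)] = 2*z - 7*sqrt(2) - 1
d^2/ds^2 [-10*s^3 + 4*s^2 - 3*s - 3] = 8 - 60*s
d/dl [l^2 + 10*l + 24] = 2*l + 10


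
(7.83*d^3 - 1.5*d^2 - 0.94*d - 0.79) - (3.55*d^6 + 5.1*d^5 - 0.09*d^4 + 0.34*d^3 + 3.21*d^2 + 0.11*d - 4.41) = -3.55*d^6 - 5.1*d^5 + 0.09*d^4 + 7.49*d^3 - 4.71*d^2 - 1.05*d + 3.62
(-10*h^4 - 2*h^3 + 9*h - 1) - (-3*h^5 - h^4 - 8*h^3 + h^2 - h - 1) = 3*h^5 - 9*h^4 + 6*h^3 - h^2 + 10*h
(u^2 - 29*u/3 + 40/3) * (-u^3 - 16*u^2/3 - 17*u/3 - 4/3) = -u^5 + 13*u^4/3 + 293*u^3/9 - 53*u^2/3 - 188*u/3 - 160/9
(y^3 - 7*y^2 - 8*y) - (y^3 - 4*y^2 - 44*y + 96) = -3*y^2 + 36*y - 96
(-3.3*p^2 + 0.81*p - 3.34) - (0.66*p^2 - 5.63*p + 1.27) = -3.96*p^2 + 6.44*p - 4.61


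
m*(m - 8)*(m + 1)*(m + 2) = m^4 - 5*m^3 - 22*m^2 - 16*m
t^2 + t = t*(t + 1)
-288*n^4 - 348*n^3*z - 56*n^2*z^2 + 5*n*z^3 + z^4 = (-8*n + z)*(n + z)*(6*n + z)^2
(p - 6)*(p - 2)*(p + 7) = p^3 - p^2 - 44*p + 84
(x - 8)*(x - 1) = x^2 - 9*x + 8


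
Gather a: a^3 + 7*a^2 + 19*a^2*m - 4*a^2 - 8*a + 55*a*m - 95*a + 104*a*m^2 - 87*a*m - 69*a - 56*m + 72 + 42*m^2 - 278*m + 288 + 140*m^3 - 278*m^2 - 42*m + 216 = a^3 + a^2*(19*m + 3) + a*(104*m^2 - 32*m - 172) + 140*m^3 - 236*m^2 - 376*m + 576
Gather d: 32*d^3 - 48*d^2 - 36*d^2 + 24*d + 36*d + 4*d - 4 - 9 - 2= 32*d^3 - 84*d^2 + 64*d - 15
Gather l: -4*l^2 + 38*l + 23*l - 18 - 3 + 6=-4*l^2 + 61*l - 15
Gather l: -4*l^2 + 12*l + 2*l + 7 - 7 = -4*l^2 + 14*l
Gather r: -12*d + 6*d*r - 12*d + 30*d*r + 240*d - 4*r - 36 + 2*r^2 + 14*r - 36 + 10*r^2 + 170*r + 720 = 216*d + 12*r^2 + r*(36*d + 180) + 648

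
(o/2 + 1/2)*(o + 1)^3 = o^4/2 + 2*o^3 + 3*o^2 + 2*o + 1/2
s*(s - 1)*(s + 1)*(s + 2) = s^4 + 2*s^3 - s^2 - 2*s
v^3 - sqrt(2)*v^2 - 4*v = v*(v - 2*sqrt(2))*(v + sqrt(2))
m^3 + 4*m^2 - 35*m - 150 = (m - 6)*(m + 5)^2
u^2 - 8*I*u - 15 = (u - 5*I)*(u - 3*I)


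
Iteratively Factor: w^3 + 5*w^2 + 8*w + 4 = (w + 2)*(w^2 + 3*w + 2) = (w + 1)*(w + 2)*(w + 2)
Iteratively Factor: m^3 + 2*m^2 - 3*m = (m - 1)*(m^2 + 3*m) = m*(m - 1)*(m + 3)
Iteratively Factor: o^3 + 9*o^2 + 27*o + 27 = (o + 3)*(o^2 + 6*o + 9) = (o + 3)^2*(o + 3)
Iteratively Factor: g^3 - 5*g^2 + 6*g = (g)*(g^2 - 5*g + 6) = g*(g - 3)*(g - 2)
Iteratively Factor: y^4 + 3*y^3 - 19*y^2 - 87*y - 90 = (y + 3)*(y^3 - 19*y - 30) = (y - 5)*(y + 3)*(y^2 + 5*y + 6) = (y - 5)*(y + 3)^2*(y + 2)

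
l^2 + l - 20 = (l - 4)*(l + 5)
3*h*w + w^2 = w*(3*h + w)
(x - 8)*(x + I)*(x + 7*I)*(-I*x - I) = -I*x^4 + 8*x^3 + 7*I*x^3 - 56*x^2 + 15*I*x^2 - 64*x - 49*I*x - 56*I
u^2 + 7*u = u*(u + 7)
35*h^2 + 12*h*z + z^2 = (5*h + z)*(7*h + z)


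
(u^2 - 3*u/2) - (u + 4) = u^2 - 5*u/2 - 4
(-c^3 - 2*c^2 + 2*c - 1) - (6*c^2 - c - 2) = -c^3 - 8*c^2 + 3*c + 1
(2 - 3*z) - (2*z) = 2 - 5*z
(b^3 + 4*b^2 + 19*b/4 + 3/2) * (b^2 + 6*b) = b^5 + 10*b^4 + 115*b^3/4 + 30*b^2 + 9*b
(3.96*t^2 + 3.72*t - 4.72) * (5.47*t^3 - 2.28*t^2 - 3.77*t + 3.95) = 21.6612*t^5 + 11.3196*t^4 - 49.2292*t^3 + 12.3792*t^2 + 32.4884*t - 18.644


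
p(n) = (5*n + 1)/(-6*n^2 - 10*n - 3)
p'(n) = (5*n + 1)*(12*n + 10)/(-6*n^2 - 10*n - 3)^2 + 5/(-6*n^2 - 10*n - 3) = (30*n^2 + 12*n - 5)/(36*n^4 + 120*n^3 + 136*n^2 + 60*n + 9)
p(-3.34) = 0.43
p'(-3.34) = 0.22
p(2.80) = -0.19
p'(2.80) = 0.04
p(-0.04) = -0.31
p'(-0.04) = -0.80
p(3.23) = -0.18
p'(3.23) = 0.04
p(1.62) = -0.26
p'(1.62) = 0.08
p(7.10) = -0.10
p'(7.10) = 0.01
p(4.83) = -0.13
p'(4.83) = 0.02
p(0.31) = -0.38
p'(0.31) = 0.04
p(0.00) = -0.33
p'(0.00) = -0.56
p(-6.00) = 0.18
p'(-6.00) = 0.04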